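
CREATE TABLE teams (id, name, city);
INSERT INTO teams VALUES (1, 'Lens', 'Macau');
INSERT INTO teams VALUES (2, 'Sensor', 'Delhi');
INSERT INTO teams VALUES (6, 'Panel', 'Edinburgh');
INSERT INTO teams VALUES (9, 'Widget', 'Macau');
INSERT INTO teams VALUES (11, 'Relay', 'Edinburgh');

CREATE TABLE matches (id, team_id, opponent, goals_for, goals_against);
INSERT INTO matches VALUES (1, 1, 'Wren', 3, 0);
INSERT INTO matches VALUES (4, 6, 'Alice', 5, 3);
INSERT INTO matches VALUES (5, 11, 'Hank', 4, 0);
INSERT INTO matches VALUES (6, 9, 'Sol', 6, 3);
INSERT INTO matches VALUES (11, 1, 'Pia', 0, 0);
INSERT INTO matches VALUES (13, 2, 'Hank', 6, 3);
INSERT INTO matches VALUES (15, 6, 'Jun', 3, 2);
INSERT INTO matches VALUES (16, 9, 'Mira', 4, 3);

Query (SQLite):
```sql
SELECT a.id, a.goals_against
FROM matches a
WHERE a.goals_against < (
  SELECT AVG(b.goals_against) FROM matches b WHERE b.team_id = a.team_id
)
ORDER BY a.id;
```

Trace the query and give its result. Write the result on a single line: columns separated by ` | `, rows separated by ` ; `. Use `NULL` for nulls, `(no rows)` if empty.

For each matches row a, compute AVG(goals_against) over rows sharing a.team_id.
Keep row a if a.goals_against < that per-group AVG.
  team_id=1: AVG(goals_against) = 0.0
  team_id=2: AVG(goals_against) = 3.0
  team_id=6: AVG(goals_against) = 2.5
  team_id=9: AVG(goals_against) = 3.0
  team_id=11: AVG(goals_against) = 0.0

15 | 2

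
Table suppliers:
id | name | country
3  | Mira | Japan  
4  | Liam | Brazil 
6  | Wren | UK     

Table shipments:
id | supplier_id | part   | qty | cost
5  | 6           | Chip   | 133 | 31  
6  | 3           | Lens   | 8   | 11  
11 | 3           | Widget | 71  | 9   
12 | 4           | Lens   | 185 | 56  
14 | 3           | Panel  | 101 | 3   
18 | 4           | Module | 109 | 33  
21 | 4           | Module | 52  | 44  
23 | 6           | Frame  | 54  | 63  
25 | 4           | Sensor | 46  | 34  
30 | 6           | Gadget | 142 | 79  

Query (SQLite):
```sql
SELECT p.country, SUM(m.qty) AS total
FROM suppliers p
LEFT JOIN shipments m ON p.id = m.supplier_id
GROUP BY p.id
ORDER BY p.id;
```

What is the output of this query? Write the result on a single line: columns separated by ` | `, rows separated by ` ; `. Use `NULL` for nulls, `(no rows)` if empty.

Japan | 180 ; Brazil | 392 ; UK | 329

LEFT JOIN keeps every suppliers row; unmatched ones get NULL for shipments columns.
Group by suppliers.id and compute SUM(m.qty). SUM over an all-NULL group is NULL.
  3: ids {6, 11, 14} → SUM(m.qty)=180
  4: ids {12, 18, 21, 25} → SUM(m.qty)=392
  6: ids {5, 23, 30} → SUM(m.qty)=329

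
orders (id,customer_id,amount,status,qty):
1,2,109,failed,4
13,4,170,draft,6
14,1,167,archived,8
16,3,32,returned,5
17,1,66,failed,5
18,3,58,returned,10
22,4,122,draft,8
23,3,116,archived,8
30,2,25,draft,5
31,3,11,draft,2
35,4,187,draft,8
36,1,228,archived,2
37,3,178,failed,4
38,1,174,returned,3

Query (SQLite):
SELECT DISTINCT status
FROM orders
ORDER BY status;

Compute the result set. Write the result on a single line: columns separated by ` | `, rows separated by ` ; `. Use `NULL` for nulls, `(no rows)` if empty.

archived ; draft ; failed ; returned

Collect distinct status values from orders.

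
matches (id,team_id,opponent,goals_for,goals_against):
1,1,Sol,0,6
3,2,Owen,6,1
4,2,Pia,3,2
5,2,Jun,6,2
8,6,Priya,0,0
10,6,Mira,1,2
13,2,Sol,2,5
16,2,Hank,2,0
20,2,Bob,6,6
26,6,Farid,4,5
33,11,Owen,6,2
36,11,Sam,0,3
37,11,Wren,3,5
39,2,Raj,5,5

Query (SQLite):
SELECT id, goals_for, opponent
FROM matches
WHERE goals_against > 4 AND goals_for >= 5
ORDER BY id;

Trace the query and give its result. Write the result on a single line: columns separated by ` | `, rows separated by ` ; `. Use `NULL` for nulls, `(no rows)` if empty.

20 | 6 | Bob ; 39 | 5 | Raj

goals_against > 4: ids {1, 13, 20, 26, 37, 39}
goals_for >= 5: ids {3, 5, 20, 33, 39}
Combine with AND.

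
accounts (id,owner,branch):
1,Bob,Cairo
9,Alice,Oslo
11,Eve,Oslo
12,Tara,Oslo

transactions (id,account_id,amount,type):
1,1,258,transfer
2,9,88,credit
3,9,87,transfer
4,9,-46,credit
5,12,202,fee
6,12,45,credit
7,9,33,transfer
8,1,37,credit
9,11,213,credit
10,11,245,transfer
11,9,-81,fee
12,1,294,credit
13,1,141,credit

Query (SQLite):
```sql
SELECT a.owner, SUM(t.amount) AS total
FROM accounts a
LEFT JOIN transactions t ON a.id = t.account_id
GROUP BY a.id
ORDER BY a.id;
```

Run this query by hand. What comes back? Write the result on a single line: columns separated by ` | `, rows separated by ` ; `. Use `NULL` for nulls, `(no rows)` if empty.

Bob | 730 ; Alice | 81 ; Eve | 458 ; Tara | 247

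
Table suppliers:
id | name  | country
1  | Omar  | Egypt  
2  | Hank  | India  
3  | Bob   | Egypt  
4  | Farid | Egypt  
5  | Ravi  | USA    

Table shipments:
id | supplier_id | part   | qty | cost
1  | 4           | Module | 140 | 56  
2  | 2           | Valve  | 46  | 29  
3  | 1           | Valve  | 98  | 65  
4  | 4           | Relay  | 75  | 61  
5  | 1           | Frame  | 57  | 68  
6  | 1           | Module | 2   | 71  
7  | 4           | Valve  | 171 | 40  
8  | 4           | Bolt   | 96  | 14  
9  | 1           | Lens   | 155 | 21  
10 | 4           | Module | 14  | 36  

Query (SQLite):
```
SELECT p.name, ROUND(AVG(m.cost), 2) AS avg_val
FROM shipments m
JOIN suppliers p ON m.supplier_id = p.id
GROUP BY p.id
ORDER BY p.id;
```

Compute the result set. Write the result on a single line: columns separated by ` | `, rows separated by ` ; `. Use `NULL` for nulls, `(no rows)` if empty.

Join each shipments row to its suppliers via supplier_id.
Group joined rows by suppliers.id; compute ROUND(AVG(m.cost), 2) per group.
  1: ids {3, 5, 6, 9} → ROUND(AVG(m.cost), 2)=56.25
  2: ids {2} → ROUND(AVG(m.cost), 2)=29
  4: ids {1, 4, 7, 8, 10} → ROUND(AVG(m.cost), 2)=41.4

Omar | 56.25 ; Hank | 29 ; Farid | 41.4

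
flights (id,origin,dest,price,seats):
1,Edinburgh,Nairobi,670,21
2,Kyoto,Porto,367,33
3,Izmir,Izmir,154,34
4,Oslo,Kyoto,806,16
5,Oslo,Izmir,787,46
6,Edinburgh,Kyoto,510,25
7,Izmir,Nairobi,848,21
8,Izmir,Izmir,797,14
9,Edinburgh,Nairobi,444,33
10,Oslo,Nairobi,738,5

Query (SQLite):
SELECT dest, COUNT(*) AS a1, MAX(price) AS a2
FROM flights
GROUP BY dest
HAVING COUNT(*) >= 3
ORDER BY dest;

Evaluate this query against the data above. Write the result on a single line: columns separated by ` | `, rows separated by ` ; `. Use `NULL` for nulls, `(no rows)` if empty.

Izmir | 3 | 797 ; Nairobi | 4 | 848

Group flights by dest.
Per group compute: COUNT(*), MAX(price).
HAVING: drop groups with fewer than 3 rows.
  Izmir: ids {3, 5, 8} → COUNT(*)=3, MAX(price)=797
  Kyoto: ids {4, 6} → COUNT(*)=2, MAX(price)=806
  Nairobi: ids {1, 7, 9, 10} → COUNT(*)=4, MAX(price)=848
  Porto: ids {2} → COUNT(*)=1, MAX(price)=367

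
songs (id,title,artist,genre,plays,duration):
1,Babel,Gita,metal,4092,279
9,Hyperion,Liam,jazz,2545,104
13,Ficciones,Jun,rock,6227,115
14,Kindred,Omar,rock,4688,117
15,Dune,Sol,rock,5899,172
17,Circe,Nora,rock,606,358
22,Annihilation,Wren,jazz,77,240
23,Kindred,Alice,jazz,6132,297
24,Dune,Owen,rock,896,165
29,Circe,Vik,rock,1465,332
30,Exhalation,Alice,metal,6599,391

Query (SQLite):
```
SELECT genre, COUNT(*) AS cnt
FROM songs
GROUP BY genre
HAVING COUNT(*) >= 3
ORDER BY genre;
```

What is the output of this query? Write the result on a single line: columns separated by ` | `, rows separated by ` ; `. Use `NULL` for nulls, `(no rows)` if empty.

Partition songs by genre; compute COUNT(*) within each group.
HAVING: keep groups with count ≥ 3.
  jazz: ids {9, 22, 23} → COUNT(*)=3
  metal: ids {1, 30} → COUNT(*)=2
  rock: ids {13, 14, 15, 17, 24, 29} → COUNT(*)=6

jazz | 3 ; rock | 6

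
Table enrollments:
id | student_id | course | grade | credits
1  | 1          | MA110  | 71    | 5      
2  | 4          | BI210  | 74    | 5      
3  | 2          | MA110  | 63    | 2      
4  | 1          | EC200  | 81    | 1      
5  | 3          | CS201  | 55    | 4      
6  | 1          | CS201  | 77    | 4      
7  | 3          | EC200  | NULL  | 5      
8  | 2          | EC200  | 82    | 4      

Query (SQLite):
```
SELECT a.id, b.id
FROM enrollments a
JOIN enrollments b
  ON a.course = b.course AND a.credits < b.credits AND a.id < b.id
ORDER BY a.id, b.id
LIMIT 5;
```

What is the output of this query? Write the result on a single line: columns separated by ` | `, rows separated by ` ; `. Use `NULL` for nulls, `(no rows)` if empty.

Pairs (a,b) with same course, a.credits < b.credits, a.id < b.id.
course groups: BI210:{2} CS201:{5,6} EC200:{4,7,8} MA110:{1,3}
Ordered by (a.id, b.id); first 5.

4 | 7 ; 4 | 8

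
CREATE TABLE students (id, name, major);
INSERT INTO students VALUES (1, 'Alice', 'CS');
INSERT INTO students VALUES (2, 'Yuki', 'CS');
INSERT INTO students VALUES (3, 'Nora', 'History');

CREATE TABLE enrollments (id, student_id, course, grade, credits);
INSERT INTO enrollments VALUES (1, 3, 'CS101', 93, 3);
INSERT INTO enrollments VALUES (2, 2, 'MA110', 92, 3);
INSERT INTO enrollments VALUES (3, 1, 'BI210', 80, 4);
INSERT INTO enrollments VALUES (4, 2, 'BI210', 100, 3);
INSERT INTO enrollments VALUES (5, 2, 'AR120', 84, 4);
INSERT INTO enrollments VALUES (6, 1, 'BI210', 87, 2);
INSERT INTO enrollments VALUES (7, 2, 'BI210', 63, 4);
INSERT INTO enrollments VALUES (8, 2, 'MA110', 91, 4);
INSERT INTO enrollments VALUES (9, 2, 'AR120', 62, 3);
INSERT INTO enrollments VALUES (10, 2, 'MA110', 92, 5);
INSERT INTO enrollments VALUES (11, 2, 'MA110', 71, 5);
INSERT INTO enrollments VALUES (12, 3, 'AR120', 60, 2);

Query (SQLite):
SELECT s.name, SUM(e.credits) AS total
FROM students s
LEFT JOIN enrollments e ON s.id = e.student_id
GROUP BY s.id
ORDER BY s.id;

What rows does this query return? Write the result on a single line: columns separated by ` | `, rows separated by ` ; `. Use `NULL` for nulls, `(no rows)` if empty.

Alice | 6 ; Yuki | 31 ; Nora | 5

LEFT JOIN keeps every students row; unmatched ones get NULL for enrollments columns.
Group by students.id and compute SUM(e.credits). SUM over an all-NULL group is NULL.
  1: ids {3, 6} → SUM(e.credits)=6
  2: ids {2, 4, 5, 7, 8, 9, 10, 11} → SUM(e.credits)=31
  3: ids {1, 12} → SUM(e.credits)=5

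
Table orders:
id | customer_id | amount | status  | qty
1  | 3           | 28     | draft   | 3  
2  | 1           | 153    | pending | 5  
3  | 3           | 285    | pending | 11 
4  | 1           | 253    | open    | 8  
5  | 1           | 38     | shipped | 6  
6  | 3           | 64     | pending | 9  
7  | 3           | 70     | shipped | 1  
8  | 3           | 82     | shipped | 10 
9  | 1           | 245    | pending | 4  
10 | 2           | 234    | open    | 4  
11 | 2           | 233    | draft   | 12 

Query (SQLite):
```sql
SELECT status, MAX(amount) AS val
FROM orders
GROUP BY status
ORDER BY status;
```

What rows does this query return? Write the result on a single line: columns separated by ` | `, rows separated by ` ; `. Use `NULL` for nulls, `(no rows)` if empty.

draft | 233 ; open | 253 ; pending | 285 ; shipped | 82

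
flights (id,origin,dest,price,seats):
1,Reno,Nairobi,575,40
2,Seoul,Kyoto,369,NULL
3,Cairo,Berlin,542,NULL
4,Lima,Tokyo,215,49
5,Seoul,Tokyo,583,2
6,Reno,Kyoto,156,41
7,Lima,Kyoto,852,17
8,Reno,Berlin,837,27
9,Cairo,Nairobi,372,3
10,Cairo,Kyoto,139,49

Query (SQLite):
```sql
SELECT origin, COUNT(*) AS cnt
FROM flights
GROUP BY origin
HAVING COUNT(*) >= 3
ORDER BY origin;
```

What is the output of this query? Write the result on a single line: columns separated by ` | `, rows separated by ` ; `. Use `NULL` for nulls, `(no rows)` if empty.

Partition flights by origin; compute COUNT(*) within each group.
HAVING: keep groups with count ≥ 3.
  Cairo: ids {3, 9, 10} → COUNT(*)=3
  Lima: ids {4, 7} → COUNT(*)=2
  Reno: ids {1, 6, 8} → COUNT(*)=3
  Seoul: ids {2, 5} → COUNT(*)=2

Cairo | 3 ; Reno | 3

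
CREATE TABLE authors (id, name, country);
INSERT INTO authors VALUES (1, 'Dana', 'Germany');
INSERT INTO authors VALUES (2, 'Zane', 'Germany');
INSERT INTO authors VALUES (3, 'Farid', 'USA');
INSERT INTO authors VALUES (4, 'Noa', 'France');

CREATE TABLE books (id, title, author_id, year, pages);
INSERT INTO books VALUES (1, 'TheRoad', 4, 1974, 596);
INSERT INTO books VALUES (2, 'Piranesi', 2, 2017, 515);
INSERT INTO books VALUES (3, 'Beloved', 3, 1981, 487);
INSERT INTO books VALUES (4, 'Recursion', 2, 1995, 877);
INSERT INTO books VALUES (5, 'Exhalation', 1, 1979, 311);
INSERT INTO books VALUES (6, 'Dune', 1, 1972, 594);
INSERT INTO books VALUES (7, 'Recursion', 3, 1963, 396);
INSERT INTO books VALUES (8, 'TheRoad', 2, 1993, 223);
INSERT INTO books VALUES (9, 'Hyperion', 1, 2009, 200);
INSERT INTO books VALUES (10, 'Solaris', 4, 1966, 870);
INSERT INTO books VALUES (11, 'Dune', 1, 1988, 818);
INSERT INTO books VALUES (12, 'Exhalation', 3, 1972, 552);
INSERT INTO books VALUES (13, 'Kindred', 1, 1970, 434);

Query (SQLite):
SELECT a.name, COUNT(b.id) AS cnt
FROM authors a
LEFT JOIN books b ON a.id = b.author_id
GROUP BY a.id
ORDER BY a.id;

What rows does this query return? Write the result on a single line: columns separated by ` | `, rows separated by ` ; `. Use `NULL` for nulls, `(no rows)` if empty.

Dana | 5 ; Zane | 3 ; Farid | 3 ; Noa | 2

LEFT JOIN keeps every authors row; unmatched ones get NULL for books columns.
Group by authors.id and compute COUNT(b.id). COUNT(col) of an all-NULL group is 0.
  1: ids {5, 6, 9, 11, 13} → COUNT(b.id)=5
  2: ids {2, 4, 8} → COUNT(b.id)=3
  3: ids {3, 7, 12} → COUNT(b.id)=3
  4: ids {1, 10} → COUNT(b.id)=2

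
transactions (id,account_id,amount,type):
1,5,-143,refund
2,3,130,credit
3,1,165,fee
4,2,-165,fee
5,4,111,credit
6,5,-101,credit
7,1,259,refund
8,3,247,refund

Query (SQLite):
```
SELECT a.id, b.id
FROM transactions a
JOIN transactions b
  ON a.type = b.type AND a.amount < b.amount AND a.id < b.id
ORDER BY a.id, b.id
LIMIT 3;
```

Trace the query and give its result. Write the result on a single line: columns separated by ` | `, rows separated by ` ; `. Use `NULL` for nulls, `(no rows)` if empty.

Pairs (a,b) with same type, a.amount < b.amount, a.id < b.id.
type groups: credit:{2,5,6} fee:{3,4} refund:{1,7,8}
Ordered by (a.id, b.id); first 3.

1 | 7 ; 1 | 8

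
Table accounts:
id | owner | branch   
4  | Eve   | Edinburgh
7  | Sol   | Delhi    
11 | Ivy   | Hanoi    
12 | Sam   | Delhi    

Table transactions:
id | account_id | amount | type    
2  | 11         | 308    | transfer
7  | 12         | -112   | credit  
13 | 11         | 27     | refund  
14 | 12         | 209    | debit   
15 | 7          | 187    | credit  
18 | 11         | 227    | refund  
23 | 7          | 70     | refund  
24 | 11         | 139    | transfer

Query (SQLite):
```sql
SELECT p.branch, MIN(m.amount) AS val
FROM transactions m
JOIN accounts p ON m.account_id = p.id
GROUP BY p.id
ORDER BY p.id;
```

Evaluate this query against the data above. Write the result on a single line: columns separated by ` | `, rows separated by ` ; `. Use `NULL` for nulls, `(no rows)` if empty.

Join each transactions row to its accounts via account_id.
Group joined rows by accounts.id; compute MIN(m.amount) per group.
  7: ids {15, 23} → MIN(m.amount)=70
  11: ids {2, 13, 18, 24} → MIN(m.amount)=27
  12: ids {7, 14} → MIN(m.amount)=-112

Delhi | 70 ; Hanoi | 27 ; Delhi | -112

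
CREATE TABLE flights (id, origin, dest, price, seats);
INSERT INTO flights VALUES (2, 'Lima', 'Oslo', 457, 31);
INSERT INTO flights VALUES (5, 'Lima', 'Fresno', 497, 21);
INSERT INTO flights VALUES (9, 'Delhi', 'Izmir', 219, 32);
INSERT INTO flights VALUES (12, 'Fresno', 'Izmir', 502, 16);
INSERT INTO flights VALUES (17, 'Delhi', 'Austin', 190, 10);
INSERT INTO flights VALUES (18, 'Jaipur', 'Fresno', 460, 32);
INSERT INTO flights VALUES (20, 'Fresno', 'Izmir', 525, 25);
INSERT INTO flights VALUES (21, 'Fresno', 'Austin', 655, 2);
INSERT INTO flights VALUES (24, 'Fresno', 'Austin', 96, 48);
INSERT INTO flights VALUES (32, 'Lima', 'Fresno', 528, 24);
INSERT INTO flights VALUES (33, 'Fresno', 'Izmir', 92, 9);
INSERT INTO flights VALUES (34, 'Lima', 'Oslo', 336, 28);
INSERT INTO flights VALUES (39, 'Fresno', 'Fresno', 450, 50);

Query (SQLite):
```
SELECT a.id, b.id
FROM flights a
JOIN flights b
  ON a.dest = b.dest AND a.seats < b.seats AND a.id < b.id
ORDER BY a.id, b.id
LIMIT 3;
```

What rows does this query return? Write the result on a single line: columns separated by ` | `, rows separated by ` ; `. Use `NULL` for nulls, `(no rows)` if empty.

5 | 18 ; 5 | 32 ; 5 | 39

Pairs (a,b) with same dest, a.seats < b.seats, a.id < b.id.
dest groups: Austin:{17,21,24} Fresno:{5,18,32,39} Izmir:{9,12,20,33} Oslo:{2,34}
Ordered by (a.id, b.id); first 3.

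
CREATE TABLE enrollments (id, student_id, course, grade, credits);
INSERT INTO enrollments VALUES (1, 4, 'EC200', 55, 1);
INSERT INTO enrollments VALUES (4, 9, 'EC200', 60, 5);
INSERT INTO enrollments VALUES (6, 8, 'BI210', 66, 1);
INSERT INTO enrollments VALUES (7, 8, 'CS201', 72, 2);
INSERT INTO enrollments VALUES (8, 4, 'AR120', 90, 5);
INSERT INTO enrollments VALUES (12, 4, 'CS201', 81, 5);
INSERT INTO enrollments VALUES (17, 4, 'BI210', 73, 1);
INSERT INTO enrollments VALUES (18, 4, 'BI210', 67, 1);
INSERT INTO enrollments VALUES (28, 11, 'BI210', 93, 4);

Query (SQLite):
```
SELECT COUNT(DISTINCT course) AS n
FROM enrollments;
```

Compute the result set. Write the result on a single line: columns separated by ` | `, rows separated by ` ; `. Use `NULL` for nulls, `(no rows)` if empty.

Count distinct non-NULL course values.

4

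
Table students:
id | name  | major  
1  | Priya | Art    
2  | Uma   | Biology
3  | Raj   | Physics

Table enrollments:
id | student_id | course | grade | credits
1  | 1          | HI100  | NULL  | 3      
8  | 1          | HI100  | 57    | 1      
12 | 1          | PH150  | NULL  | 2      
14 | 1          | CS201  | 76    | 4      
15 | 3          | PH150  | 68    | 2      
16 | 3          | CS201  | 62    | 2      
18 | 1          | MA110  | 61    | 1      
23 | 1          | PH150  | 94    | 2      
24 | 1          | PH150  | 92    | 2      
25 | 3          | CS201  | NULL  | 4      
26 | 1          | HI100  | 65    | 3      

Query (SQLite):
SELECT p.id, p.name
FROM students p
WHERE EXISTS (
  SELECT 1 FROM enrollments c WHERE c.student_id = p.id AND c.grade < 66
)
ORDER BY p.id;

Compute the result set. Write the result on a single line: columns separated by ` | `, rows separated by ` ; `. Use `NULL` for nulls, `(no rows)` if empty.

1 | Priya ; 3 | Raj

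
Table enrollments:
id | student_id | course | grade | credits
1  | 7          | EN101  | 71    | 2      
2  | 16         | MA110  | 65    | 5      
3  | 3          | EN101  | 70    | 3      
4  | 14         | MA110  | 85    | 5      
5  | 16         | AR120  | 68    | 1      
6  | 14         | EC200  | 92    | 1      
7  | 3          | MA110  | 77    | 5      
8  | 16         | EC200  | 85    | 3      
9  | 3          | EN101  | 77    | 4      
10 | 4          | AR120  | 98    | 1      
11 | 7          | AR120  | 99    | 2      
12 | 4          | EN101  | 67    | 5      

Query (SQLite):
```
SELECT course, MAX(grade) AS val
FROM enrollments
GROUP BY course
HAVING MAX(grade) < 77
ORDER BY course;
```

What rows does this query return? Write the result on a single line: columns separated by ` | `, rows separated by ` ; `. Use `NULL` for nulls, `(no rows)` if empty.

(no rows)

Partition enrollments by course; compute MAX(grade) within each group.
HAVING: keep groups where MAX(grade) < 77.
  AR120: ids {5, 10, 11} → MAX(grade)=99
  EC200: ids {6, 8} → MAX(grade)=92
  EN101: ids {1, 3, 9, 12} → MAX(grade)=77
  MA110: ids {2, 4, 7} → MAX(grade)=85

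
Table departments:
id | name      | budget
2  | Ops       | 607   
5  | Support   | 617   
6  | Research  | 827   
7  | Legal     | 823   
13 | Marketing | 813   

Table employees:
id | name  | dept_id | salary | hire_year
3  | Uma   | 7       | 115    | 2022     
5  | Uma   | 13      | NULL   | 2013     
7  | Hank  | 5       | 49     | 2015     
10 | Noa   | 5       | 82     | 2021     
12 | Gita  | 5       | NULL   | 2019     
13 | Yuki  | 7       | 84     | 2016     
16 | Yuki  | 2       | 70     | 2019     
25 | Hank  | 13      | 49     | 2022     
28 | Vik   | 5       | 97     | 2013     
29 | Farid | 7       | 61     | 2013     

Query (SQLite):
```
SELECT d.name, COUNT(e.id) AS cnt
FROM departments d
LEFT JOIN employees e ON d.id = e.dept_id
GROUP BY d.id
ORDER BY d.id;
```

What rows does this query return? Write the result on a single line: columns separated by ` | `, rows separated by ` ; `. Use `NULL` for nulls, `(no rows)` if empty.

Ops | 1 ; Support | 4 ; Research | 0 ; Legal | 3 ; Marketing | 2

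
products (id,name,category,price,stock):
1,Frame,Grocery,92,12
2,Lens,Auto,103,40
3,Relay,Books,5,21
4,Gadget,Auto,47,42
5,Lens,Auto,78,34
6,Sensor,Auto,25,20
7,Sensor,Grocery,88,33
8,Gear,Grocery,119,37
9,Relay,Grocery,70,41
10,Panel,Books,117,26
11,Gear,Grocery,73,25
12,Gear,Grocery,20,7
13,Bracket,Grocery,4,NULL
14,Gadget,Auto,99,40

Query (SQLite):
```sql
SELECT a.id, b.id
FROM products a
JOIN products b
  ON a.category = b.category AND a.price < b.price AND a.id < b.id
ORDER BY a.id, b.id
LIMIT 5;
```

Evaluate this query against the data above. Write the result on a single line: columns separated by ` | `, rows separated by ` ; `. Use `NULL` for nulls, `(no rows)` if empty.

1 | 8 ; 3 | 10 ; 4 | 5 ; 4 | 14 ; 5 | 14

Pairs (a,b) with same category, a.price < b.price, a.id < b.id.
category groups: Auto:{2,4,5,6,14} Books:{3,10} Grocery:{1,7,8,9,11,12,13}
Ordered by (a.id, b.id); first 5.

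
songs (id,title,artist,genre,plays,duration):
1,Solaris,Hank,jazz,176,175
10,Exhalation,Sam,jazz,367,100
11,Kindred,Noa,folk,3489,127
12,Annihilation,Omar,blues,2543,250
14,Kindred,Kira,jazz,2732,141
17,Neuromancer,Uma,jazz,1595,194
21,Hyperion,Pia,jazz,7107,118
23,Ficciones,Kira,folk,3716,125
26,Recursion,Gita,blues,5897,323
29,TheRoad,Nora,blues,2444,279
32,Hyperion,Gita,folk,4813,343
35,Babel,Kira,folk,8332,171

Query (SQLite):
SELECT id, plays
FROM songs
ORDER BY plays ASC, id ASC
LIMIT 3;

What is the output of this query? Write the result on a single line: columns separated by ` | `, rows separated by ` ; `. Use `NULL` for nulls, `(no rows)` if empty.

Sort by plays asc, tiebreak id asc: (176, id=1), (367, id=10), (1595, id=17), (2444, id=29), (2543, id=12), (2732, id=14) …. Take first 3.

1 | 176 ; 10 | 367 ; 17 | 1595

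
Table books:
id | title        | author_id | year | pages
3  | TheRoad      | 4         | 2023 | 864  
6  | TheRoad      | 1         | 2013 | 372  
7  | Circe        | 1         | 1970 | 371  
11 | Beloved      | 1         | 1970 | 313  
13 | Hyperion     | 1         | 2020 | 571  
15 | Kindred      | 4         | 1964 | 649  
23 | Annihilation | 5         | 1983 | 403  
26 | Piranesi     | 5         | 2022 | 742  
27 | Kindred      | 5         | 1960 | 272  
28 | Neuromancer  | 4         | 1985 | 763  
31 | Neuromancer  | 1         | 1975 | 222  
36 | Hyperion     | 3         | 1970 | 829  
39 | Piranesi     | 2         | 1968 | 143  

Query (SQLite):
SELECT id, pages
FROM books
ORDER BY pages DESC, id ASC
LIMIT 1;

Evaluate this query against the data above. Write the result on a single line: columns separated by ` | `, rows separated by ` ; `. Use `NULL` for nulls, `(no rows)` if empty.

Sort by pages desc, tiebreak id asc: (864, id=3), (829, id=36), (763, id=28), (742, id=26) …. Take first 1.

3 | 864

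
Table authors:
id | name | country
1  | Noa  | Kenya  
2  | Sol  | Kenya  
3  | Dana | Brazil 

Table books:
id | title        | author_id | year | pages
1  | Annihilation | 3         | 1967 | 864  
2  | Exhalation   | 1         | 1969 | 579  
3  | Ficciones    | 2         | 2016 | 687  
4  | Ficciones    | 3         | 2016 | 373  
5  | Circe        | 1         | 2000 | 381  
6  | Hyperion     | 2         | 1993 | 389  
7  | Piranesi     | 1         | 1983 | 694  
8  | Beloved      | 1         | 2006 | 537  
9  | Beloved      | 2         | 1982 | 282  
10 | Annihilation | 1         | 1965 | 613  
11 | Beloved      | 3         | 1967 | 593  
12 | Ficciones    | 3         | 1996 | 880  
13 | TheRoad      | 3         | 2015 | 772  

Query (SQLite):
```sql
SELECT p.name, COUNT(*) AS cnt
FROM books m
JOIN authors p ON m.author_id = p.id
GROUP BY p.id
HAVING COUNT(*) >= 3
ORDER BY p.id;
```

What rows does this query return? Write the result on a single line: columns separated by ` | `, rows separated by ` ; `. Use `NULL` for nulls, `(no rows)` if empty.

Noa | 5 ; Sol | 3 ; Dana | 5

Join each books row to its authors via author_id.
Group joined rows by authors.id; compute COUNT(*) per group.
HAVING: keep groups with count ≥ 3.
  1: ids {2, 5, 7, 8, 10} → COUNT(*)=5
  2: ids {3, 6, 9} → COUNT(*)=3
  3: ids {1, 4, 11, 12, 13} → COUNT(*)=5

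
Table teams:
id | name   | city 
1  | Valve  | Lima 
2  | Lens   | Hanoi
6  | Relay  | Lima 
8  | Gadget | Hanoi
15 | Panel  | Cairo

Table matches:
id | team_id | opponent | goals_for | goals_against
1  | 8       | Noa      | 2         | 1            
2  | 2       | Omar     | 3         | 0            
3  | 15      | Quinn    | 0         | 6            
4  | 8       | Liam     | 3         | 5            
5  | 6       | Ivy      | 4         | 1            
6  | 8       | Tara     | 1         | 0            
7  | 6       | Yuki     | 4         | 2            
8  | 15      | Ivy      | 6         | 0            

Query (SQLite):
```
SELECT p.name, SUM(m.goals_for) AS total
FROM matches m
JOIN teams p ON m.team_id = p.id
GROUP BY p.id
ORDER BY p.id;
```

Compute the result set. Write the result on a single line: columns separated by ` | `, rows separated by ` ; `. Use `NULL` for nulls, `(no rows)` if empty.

Join each matches row to its teams via team_id.
Group joined rows by teams.id; compute SUM(m.goals_for) per group.
  2: ids {2} → SUM(m.goals_for)=3
  6: ids {5, 7} → SUM(m.goals_for)=8
  8: ids {1, 4, 6} → SUM(m.goals_for)=6
  15: ids {3, 8} → SUM(m.goals_for)=6

Lens | 3 ; Relay | 8 ; Gadget | 6 ; Panel | 6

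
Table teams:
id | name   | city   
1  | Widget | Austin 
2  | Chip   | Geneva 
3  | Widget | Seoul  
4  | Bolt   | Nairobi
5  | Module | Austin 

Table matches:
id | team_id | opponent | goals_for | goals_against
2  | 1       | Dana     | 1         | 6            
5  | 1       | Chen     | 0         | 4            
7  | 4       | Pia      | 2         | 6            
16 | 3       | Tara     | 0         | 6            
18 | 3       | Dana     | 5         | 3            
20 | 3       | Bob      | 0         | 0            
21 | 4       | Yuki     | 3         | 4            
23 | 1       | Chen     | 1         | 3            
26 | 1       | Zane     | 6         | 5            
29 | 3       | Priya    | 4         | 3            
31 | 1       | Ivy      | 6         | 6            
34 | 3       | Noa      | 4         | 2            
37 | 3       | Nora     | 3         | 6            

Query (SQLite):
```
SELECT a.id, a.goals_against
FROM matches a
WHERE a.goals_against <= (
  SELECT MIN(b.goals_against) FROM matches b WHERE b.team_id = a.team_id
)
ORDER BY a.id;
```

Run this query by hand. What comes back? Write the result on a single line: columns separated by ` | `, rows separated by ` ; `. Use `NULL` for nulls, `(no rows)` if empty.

20 | 0 ; 21 | 4 ; 23 | 3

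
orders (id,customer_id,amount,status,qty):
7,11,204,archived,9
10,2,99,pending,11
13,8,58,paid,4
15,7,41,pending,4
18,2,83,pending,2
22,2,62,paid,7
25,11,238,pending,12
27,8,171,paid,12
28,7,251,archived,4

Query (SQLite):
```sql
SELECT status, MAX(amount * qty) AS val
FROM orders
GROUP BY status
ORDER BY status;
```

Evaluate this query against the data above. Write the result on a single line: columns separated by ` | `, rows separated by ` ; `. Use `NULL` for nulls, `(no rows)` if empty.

archived | 1836 ; paid | 2052 ; pending | 2856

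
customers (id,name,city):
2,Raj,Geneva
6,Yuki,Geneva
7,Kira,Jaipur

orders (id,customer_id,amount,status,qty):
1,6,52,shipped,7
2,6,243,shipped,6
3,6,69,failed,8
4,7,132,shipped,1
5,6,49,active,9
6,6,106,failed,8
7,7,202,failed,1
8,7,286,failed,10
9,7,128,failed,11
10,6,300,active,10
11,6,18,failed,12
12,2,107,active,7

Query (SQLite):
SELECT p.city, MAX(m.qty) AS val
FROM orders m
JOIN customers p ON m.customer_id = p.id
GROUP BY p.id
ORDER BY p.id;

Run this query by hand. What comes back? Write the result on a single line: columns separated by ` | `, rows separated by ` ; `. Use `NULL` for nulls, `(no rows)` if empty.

Join each orders row to its customers via customer_id.
Group joined rows by customers.id; compute MAX(m.qty) per group.
  2: ids {12} → MAX(m.qty)=7
  6: ids {1, 2, 3, 5, 6, 10, 11} → MAX(m.qty)=12
  7: ids {4, 7, 8, 9} → MAX(m.qty)=11

Geneva | 7 ; Geneva | 12 ; Jaipur | 11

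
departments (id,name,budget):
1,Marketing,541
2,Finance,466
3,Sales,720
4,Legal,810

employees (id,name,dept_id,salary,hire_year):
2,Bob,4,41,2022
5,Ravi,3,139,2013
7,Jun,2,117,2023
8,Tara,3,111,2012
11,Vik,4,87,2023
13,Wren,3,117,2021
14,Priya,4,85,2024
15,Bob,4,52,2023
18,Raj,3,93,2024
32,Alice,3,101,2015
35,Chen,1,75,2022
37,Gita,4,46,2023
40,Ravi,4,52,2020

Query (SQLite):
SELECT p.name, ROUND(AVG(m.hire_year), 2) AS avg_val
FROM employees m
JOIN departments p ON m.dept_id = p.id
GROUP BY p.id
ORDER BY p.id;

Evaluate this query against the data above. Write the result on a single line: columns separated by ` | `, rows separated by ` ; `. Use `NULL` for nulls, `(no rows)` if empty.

Marketing | 2022 ; Finance | 2023 ; Sales | 2017 ; Legal | 2022.5

Join each employees row to its departments via dept_id.
Group joined rows by departments.id; compute ROUND(AVG(m.hire_year), 2) per group.
  1: ids {35} → ROUND(AVG(m.hire_year), 2)=2022
  2: ids {7} → ROUND(AVG(m.hire_year), 2)=2023
  3: ids {5, 8, 13, 18, 32} → ROUND(AVG(m.hire_year), 2)=2017
  4: ids {2, 11, 14, 15, 37, 40} → ROUND(AVG(m.hire_year), 2)=2022.5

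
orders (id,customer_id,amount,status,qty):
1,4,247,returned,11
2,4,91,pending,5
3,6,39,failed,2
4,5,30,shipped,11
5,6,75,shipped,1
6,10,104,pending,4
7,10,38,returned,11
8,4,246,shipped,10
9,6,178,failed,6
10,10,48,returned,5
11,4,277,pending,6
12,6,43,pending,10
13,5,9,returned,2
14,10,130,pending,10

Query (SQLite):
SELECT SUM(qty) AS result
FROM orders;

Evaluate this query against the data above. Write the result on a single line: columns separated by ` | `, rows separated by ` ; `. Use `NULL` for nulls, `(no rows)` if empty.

All qty values: [11, 5, 2, 11, 1, 4, 11, 10, 6, 5, 6, 10, 2, 10].
SUM of non-NULL values = 94.

94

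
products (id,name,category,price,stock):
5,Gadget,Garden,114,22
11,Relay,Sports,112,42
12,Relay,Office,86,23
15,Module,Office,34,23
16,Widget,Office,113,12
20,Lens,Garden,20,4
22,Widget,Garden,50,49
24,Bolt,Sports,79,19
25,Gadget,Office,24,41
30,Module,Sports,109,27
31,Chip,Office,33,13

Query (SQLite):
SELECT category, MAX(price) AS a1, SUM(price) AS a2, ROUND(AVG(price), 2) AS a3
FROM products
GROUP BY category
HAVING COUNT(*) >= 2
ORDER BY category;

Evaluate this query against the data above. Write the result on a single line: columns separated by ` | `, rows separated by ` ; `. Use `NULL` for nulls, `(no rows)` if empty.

Garden | 114 | 184 | 61.33 ; Office | 113 | 290 | 58 ; Sports | 112 | 300 | 100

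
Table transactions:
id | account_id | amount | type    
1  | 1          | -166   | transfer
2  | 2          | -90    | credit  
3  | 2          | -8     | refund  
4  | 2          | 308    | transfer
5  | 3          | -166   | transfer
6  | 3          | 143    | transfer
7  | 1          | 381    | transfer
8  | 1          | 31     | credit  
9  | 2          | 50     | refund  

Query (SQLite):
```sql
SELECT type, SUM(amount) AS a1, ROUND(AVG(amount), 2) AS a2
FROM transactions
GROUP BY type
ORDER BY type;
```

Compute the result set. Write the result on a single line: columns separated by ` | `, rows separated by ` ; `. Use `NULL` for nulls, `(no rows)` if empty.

credit | -59 | -29.5 ; refund | 42 | 21 ; transfer | 500 | 100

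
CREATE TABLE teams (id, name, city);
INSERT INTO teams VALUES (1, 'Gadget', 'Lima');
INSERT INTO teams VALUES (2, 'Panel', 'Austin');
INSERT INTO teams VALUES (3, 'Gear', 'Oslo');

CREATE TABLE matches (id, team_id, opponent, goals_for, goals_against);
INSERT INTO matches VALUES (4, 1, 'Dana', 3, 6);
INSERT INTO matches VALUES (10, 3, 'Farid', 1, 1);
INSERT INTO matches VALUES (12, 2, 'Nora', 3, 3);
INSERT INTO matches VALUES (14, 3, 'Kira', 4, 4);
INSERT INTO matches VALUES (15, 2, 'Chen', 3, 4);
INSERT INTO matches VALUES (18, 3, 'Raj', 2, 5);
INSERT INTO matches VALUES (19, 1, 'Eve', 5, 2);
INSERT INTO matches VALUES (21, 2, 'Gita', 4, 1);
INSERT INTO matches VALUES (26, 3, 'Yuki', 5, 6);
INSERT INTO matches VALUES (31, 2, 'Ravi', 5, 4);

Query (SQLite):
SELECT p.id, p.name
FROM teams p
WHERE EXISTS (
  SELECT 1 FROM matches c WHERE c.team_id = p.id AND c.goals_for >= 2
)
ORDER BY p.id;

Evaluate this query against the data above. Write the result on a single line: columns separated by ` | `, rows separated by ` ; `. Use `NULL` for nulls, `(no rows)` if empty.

For each teams row, check whether any matches with matching team_id has goals_for >= 2.
Keep rows where that is true.

1 | Gadget ; 2 | Panel ; 3 | Gear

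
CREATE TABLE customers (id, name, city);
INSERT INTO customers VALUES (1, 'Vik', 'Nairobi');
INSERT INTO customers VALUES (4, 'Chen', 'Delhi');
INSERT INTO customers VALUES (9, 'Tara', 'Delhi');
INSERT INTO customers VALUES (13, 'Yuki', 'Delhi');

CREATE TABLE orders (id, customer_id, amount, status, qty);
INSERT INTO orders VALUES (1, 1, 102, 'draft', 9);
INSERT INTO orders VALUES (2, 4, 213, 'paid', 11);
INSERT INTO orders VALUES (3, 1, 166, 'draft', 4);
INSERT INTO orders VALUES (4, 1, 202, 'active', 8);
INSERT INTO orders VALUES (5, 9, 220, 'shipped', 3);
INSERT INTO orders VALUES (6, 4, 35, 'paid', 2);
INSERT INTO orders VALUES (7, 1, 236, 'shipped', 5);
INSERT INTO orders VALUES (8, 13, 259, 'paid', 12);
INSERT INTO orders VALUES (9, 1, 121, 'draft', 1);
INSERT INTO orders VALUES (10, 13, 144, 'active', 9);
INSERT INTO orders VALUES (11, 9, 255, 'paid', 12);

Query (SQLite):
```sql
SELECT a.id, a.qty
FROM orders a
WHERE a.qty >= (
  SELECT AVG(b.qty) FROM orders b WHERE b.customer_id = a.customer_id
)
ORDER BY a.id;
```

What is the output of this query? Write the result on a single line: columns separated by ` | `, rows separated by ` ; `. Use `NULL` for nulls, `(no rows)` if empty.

For each orders row a, compute AVG(qty) over rows sharing a.customer_id.
Keep row a if a.qty >= that per-group AVG.
  customer_id=1: AVG(qty) = 5.4
  customer_id=4: AVG(qty) = 6.5
  customer_id=9: AVG(qty) = 7.5
  customer_id=13: AVG(qty) = 10.5

1 | 9 ; 2 | 11 ; 4 | 8 ; 8 | 12 ; 11 | 12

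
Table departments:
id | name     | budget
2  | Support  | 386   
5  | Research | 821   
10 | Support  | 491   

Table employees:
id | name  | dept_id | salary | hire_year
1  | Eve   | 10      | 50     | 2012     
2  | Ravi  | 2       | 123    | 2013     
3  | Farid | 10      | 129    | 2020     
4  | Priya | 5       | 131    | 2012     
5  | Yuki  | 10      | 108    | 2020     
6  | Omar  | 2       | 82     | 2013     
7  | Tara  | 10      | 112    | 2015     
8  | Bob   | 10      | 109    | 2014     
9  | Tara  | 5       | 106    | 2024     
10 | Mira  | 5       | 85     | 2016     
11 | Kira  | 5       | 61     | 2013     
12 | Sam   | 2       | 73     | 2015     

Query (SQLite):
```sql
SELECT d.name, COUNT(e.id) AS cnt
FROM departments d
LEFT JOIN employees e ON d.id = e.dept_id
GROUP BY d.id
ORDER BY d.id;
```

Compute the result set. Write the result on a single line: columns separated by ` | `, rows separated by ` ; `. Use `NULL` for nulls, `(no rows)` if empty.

Support | 3 ; Research | 4 ; Support | 5

LEFT JOIN keeps every departments row; unmatched ones get NULL for employees columns.
Group by departments.id and compute COUNT(e.id). COUNT(col) of an all-NULL group is 0.
  2: ids {2, 6, 12} → COUNT(e.id)=3
  5: ids {4, 9, 10, 11} → COUNT(e.id)=4
  10: ids {1, 3, 5, 7, 8} → COUNT(e.id)=5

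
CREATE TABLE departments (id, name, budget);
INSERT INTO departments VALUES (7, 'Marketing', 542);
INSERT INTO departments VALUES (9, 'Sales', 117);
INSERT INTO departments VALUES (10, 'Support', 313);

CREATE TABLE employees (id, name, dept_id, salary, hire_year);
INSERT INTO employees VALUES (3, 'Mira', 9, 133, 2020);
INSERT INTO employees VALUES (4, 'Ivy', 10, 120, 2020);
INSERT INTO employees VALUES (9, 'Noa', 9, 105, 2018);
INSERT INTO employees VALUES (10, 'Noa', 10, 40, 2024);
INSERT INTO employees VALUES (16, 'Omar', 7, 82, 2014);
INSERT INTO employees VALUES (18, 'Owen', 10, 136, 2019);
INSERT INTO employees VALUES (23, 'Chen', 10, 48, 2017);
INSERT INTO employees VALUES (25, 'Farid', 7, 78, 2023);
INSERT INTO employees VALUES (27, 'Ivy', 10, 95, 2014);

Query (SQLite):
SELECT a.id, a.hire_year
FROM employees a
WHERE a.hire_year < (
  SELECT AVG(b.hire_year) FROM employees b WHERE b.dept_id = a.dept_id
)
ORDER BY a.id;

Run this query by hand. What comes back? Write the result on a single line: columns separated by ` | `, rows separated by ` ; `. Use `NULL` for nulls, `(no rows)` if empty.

9 | 2018 ; 16 | 2014 ; 23 | 2017 ; 27 | 2014

For each employees row a, compute AVG(hire_year) over rows sharing a.dept_id.
Keep row a if a.hire_year < that per-group AVG.
  dept_id=7: AVG(hire_year) = 2018.5
  dept_id=9: AVG(hire_year) = 2019.0
  dept_id=10: AVG(hire_year) = 2018.8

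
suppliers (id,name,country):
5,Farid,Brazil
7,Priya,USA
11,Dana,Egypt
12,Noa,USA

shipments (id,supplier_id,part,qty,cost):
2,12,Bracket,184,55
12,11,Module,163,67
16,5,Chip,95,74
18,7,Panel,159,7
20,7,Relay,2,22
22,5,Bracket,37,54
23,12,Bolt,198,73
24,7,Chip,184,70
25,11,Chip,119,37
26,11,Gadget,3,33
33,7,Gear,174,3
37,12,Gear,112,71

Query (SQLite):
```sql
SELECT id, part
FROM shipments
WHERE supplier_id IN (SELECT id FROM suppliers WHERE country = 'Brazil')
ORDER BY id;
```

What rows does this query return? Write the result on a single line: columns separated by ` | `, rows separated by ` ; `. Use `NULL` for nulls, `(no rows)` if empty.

16 | Chip ; 22 | Bracket

Inner query: suppliers.id where country = 'Brazil'.
Outer: keep shipments rows whose supplier_id is in that set.
Inner query → {5}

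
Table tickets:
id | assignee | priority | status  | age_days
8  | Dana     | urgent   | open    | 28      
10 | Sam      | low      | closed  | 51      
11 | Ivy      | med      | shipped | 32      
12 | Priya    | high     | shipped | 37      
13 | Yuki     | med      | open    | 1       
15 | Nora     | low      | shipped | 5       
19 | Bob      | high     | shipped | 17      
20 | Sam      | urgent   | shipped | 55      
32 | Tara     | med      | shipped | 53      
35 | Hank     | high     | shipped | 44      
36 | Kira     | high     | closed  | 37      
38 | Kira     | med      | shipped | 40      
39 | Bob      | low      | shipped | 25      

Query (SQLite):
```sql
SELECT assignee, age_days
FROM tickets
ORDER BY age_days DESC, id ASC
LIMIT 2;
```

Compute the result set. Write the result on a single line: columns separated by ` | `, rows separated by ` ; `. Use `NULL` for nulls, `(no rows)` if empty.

Sam | 55 ; Tara | 53

Sort by age_days desc, tiebreak id asc: (55, id=20), (53, id=32), (51, id=10), (44, id=35), (40, id=38) …. Take first 2.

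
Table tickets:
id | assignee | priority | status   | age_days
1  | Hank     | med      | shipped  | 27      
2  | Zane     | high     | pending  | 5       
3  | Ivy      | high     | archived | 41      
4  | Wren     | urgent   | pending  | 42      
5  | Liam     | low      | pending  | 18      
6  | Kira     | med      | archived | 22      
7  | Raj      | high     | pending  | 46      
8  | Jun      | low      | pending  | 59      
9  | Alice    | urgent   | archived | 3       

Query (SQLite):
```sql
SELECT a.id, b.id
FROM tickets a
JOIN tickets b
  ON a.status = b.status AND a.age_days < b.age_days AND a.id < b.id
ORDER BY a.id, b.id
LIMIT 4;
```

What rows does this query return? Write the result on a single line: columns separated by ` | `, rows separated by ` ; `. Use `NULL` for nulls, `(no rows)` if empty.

Pairs (a,b) with same status, a.age_days < b.age_days, a.id < b.id.
status groups: archived:{3,6,9} pending:{2,4,5,7,8} shipped:{1}
Ordered by (a.id, b.id); first 4.

2 | 4 ; 2 | 5 ; 2 | 7 ; 2 | 8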